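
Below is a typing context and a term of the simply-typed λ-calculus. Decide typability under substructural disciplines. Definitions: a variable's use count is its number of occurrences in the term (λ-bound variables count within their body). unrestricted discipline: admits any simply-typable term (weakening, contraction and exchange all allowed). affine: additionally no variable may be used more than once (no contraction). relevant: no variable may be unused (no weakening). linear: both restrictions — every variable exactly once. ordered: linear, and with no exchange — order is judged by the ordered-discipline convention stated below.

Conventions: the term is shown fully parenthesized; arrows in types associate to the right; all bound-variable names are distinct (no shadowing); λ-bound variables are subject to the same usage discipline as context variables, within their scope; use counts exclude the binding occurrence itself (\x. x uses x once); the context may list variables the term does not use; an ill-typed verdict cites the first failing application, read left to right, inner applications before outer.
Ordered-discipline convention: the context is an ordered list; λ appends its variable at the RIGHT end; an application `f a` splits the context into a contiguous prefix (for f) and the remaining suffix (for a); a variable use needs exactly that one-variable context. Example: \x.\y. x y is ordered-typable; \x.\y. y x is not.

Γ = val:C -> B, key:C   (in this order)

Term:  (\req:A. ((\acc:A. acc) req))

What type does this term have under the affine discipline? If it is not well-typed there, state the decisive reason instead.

term : A -> A
usage: val ×0, key ×0, req [bound] ×1, acc [bound] ×1
order of uses: acc, req
typing: well-typed at A -> A
all disciplines: ordered ✗; linear ✗; affine ✓; relevant ✗; unrestricted ✓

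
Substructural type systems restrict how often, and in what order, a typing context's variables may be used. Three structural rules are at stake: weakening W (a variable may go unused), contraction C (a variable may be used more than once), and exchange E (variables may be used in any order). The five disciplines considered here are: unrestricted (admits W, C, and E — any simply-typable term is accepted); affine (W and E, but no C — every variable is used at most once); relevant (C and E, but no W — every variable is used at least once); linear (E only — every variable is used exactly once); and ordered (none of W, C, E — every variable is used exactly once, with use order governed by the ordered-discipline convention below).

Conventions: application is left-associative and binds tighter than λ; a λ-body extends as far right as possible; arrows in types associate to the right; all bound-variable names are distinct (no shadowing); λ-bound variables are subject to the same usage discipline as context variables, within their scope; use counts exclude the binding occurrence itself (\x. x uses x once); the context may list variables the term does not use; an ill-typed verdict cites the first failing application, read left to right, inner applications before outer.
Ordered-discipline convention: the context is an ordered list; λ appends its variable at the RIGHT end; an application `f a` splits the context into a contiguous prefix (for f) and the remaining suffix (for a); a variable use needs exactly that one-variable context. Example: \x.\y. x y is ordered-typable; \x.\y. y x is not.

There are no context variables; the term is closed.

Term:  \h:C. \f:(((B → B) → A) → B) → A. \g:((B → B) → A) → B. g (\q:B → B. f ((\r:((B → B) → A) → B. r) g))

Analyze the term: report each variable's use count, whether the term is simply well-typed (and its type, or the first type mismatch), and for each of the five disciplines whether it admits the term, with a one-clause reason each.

use counts: h (λ-bound) ×0, f (λ-bound) ×1, g (λ-bound) ×2, q (λ-bound) ×0, r (λ-bound) ×1
left-to-right use order: g, f, r, g
typing: well-typed at C → ((((B → B) → A) → B) → A) → (((B → B) → A) → B) → B
ordered: ✗ — g ×2 used more than once (contraction); needs weakening: h, q unused
linear: ✗ — g ×2 used more than once (contraction); needs weakening: h, q unused
affine: ✗ — g ×2 used more than once (contraction)
relevant: ✗ — needs weakening: h, q unused
unrestricted: ✓ — type-checks (C → ((((B → B) → A) → B) → A) → (((B → B) → A) → B) → B) and nothing is barred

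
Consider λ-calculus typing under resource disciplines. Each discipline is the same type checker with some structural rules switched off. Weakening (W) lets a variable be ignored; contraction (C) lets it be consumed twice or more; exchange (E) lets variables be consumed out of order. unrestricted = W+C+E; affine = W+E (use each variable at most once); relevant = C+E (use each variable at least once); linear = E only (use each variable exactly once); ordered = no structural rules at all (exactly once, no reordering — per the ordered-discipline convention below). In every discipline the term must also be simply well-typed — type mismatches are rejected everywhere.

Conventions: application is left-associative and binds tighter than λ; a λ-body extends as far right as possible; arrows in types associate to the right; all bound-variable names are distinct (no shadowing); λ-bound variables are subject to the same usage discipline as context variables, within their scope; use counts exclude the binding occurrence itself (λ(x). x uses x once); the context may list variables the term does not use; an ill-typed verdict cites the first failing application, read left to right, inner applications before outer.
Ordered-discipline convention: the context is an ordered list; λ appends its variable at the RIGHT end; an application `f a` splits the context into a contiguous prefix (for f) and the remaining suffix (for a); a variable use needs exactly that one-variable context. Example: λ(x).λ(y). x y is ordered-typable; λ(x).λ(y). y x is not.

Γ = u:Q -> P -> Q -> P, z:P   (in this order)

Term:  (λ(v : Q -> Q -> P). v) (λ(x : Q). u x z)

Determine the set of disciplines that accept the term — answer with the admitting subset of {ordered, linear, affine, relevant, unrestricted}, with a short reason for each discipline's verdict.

admitting disciplines: linear, affine, relevant, unrestricted
counts: u: 1×, z: 1×, v (bound): 1×, x (bound): 1×
left-to-right use order: v, u, x, z
typing: ✓ — Q -> Q -> P
ordered: ✗ — needs exchange: uses follow v, u, x, z
linear: ✓ — single use per variable (u, z, v, x)
affine: ✓ — none of u, z, v, x used more than once
relevant: ✓ — at least one use each (u, z, v, x)
unrestricted: ✓ — simply typable at Q -> Q -> P; W, C, E all held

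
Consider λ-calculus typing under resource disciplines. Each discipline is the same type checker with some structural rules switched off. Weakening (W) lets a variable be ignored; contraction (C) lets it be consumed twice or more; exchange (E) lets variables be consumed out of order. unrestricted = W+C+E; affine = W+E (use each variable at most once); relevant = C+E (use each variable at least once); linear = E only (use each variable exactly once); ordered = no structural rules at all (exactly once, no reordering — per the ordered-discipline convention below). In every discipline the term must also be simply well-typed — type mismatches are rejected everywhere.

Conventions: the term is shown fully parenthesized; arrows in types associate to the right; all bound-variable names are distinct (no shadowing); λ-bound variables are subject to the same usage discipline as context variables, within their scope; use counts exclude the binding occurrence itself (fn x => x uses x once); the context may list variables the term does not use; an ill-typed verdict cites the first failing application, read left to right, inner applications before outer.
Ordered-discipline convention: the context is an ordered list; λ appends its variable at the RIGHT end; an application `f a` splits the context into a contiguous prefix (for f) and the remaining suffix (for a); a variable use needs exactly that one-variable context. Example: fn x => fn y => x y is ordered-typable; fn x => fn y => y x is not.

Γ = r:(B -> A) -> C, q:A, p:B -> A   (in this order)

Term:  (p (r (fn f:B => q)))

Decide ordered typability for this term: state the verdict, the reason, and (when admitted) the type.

no — the type mismatch rejects it
variable uses: r: 1×; q: 1×; p: 1×; f (λ-bound): 0×
use order (left to right): p, r, q
typing: ill-typed: an argument C mismatches the expected B
summary: ordered ✗ | linear ✗ | affine ✗ | relevant ✗ | unrestricted ✗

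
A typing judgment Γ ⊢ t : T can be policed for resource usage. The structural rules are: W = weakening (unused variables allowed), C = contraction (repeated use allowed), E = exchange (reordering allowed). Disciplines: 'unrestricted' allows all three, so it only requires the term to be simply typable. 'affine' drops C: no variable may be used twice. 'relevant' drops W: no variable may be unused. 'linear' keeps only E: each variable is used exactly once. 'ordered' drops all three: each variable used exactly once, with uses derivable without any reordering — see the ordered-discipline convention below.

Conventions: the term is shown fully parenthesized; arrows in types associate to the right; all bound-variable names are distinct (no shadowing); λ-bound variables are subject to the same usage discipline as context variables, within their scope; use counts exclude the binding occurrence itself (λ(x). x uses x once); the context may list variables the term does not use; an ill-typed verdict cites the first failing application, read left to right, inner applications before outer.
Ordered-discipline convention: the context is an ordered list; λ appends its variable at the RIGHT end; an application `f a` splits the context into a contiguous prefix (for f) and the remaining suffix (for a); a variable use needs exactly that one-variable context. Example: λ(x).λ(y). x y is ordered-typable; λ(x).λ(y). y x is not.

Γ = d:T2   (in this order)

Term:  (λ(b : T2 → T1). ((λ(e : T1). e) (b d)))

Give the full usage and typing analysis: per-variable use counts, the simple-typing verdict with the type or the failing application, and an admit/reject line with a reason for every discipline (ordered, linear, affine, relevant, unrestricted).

usage: d: 1×, b (λ-bound): 1×, e (λ-bound): 1×
use order (left to right): e, b, d
typing: the term checks, with type (T2 → T1) → T1
ordered ✗ (use order e, b, d needs exchange)
linear ✓ (each of d, b, e used exactly once)
affine ✓ (at most one use each (d, b, e))
relevant ✓ (every one of d, b, e appears)
unrestricted ✓ (well-typed at (T2 → T1) → T1; no restrictions here)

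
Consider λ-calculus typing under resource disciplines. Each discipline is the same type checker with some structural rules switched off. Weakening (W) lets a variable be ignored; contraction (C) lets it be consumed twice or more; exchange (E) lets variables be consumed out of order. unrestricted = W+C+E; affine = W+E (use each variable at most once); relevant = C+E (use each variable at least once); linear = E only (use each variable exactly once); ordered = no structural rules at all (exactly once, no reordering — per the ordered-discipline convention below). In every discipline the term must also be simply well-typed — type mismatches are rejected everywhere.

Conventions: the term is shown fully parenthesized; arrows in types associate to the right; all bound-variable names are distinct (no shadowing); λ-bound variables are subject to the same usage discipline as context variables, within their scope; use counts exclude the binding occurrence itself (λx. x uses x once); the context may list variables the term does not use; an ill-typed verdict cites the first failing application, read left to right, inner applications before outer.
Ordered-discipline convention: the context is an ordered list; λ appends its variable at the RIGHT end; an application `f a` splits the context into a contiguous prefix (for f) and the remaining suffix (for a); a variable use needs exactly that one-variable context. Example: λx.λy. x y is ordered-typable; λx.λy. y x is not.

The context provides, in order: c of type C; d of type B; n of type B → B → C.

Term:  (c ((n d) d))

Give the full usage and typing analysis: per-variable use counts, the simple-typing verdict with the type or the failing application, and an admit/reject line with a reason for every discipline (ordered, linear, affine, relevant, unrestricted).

counts: c=1; d=2; n=1
order of uses: c, n, d, d
typing: ill-typed: non-arrow in function slot: C
ordered ✗ (fails simple typing)
linear ✗ (a type mismatch blocks all five)
affine ✗ (the type mismatch rejects it)
relevant ✗ (not simply typable)
unrestricted ✗ (fails simple typing)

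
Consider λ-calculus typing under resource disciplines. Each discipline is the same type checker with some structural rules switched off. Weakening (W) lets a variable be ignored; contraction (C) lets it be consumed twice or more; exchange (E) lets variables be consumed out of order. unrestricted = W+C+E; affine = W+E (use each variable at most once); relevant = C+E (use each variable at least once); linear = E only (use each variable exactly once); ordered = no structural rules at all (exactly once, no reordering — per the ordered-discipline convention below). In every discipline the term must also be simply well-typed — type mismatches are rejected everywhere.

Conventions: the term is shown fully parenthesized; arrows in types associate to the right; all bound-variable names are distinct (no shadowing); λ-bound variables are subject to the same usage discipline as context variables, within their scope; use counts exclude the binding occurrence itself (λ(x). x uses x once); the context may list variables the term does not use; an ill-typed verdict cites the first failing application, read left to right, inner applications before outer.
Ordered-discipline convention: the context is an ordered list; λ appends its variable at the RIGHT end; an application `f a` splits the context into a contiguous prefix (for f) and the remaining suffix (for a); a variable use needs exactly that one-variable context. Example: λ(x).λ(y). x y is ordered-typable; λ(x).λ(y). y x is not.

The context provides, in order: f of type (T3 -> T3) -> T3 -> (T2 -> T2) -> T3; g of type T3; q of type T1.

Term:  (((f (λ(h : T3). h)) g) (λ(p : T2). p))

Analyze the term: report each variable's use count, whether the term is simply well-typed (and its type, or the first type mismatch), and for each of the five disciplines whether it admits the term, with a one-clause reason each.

use counts: f ×1, g ×1, q ×0, h (bound) ×1, p (bound) ×1
use order (left to right): f, h, g, p
typing: the term checks, with type T3
ordered ✗ (q never used (weakening))
linear ✗ (q never used (weakening))
affine ✓ (f, g, q, h, p: no repeats, contraction unneeded)
relevant ✗ (q never used (weakening))
unrestricted ✓ (simply typable at T3; W, C, E all held)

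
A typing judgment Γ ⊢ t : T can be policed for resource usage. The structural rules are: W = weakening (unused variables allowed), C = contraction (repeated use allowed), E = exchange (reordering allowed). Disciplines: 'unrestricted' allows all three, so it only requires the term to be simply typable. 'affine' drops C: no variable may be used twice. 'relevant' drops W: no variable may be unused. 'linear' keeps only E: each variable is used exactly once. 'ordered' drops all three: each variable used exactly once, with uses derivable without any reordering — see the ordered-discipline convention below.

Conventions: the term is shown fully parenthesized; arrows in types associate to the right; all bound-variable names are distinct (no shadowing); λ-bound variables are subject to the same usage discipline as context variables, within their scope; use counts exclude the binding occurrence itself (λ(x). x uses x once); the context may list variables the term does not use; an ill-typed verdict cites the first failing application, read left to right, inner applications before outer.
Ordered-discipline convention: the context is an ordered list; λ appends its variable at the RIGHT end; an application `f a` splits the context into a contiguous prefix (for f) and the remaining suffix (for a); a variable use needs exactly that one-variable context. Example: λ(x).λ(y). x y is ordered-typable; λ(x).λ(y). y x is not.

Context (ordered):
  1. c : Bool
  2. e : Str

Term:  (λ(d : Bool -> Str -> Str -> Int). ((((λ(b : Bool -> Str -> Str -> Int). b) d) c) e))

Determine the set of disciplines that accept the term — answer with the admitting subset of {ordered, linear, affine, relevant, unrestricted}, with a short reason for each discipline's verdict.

accepted by: linear, affine, relevant, unrestricted
usage: c: 1, e: 1, d [bound]: 1, b [bound]: 1
order of uses: b, d, c, e
typing: well-typed at (Bool -> Str -> Str -> Int) -> Str -> Int
ordered ✗ (no ordered split (uses run b, d, c, e))
linear ✓ (c, e, d, b: one use apiece)
affine ✓ (no duplicate uses among c, e, d, b)
relevant ✓ (none of c, e, d, b goes unused)
unrestricted ✓ (type-checks ((Bool -> Str -> Str -> Int) -> Str -> Int) and nothing is barred)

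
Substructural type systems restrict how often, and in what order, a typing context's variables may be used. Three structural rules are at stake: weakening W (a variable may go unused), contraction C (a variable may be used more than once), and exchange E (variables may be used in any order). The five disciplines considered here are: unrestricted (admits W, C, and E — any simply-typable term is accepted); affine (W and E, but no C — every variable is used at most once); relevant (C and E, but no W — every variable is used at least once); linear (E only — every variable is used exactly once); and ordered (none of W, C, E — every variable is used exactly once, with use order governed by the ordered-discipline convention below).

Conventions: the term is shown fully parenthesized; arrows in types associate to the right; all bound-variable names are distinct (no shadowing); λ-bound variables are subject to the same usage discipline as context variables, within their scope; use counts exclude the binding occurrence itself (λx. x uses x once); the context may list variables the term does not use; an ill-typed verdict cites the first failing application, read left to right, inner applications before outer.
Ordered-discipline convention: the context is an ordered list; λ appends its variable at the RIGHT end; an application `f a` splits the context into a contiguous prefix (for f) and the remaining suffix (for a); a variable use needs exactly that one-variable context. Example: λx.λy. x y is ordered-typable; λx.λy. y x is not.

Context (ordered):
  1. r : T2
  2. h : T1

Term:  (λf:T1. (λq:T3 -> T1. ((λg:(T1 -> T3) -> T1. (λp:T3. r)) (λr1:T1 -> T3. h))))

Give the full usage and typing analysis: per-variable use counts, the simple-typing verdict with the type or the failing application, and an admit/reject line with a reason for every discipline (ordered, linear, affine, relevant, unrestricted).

use counts: r: 1×, h: 1×, f (bound): 0×, q (bound): 0×, g (bound): 0×, p (bound): 0×, r1 (bound): 0×
order of uses: r, h
typing: ✓ — T1 -> (T3 -> T1) -> T3 -> T2
ordered ✗ (unused: f, q, g, p, r1 — weakening required)
linear ✗ (unused: f, q, g, p, r1 — weakening required)
affine ✓ (no duplicate uses among r, h, f, q, g, p, r1)
relevant ✗ (unused: f, q, g, p, r1 — weakening required)
unrestricted ✓ (well-typed at T1 -> (T3 -> T1) -> T3 -> T2; no restrictions here)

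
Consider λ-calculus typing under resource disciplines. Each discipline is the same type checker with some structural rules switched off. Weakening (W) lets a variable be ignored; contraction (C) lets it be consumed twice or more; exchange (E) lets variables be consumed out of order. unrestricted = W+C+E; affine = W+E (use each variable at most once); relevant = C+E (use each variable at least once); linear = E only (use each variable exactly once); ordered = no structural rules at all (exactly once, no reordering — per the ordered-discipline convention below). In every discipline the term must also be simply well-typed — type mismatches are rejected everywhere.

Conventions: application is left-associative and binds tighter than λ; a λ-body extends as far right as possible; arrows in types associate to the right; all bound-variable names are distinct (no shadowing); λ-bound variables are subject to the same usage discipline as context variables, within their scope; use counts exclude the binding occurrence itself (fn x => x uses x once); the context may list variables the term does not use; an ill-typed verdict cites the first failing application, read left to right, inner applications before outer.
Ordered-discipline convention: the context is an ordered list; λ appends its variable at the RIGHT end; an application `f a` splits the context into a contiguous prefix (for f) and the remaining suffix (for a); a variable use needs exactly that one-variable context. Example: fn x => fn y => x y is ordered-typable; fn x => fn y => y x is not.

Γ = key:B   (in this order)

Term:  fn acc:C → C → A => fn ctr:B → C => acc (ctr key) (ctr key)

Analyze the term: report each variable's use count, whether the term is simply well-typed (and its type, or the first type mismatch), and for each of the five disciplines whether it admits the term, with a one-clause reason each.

variable uses: key: 2, acc [bound]: 1, ctr [bound]: 2
uses in reading order: acc, ctr, key, ctr, key
typing: the term checks, with type (C → C → A) → (B → C) → A
ordered ✗ (uses contraction: key ×2, ctr ×2)
linear ✗ (uses contraction: key ×2, ctr ×2)
affine ✗ (uses contraction: key ×2, ctr ×2)
relevant ✓ (at least one use each (key, acc, ctr))
unrestricted ✓ (well-typed at (C → C → A) → (B → C) → A; no restrictions here)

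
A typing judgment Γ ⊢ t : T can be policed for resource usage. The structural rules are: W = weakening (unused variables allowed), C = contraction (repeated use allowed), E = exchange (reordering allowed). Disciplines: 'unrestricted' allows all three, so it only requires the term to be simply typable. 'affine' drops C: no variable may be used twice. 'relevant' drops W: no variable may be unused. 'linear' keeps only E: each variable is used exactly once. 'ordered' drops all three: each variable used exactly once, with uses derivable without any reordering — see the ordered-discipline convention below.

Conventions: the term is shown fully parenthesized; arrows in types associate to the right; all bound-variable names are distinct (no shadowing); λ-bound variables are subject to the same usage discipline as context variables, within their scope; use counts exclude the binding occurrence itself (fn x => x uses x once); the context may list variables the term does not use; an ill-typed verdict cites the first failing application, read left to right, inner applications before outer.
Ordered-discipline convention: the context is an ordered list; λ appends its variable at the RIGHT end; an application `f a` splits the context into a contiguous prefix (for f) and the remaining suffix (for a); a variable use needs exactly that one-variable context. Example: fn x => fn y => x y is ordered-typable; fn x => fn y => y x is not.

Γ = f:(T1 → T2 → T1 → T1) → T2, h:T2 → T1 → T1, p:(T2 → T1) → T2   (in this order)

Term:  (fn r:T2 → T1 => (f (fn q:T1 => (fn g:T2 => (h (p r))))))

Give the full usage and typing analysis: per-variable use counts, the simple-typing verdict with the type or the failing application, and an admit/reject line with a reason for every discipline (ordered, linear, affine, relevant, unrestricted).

variable uses: f: 1, h: 1, p: 1, r (λ-bound): 1, q (λ-bound): 0, g (λ-bound): 0
use order (left to right): f, h, p, r
typing: well-typed at (T2 → T1) → T2
ordered ✗ (needs weakening: q, g unused)
linear ✗ (needs weakening: q, g unused)
affine ✓ (none of f, h, p, r, q, g used more than once)
relevant ✗ (needs weakening: q, g unused)
unrestricted ✓ (type-checks ((T2 → T1) → T2) and nothing is barred)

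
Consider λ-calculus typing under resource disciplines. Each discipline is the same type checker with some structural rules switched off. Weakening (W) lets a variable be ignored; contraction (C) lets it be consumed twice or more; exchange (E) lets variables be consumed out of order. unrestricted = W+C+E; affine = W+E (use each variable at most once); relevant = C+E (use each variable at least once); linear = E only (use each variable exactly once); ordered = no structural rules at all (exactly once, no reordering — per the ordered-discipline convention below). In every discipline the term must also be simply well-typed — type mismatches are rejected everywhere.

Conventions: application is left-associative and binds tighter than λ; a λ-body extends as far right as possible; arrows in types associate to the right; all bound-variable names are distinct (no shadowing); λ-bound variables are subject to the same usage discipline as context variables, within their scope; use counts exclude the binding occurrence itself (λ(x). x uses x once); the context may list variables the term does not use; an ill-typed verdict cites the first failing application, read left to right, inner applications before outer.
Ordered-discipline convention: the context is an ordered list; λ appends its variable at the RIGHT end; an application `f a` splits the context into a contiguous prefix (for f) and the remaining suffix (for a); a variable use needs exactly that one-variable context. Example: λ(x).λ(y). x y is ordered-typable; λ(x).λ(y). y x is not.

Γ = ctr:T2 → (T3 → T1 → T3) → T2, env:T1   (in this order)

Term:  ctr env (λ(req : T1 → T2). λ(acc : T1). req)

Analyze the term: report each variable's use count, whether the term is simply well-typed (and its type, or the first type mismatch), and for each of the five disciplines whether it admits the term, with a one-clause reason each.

counts: ctr ×1; env ×1; req [bound] ×1; acc [bound] ×0
order of uses: ctr, env, req
typing: ill-typed: a function awaiting T2 gets T1
ordered ✗ (a type mismatch blocks all five)
linear ✗ (the type mismatch rejects it)
affine ✗ (not simply typable)
relevant ✗ (fails simple typing)
unrestricted ✗ (a type mismatch blocks all five)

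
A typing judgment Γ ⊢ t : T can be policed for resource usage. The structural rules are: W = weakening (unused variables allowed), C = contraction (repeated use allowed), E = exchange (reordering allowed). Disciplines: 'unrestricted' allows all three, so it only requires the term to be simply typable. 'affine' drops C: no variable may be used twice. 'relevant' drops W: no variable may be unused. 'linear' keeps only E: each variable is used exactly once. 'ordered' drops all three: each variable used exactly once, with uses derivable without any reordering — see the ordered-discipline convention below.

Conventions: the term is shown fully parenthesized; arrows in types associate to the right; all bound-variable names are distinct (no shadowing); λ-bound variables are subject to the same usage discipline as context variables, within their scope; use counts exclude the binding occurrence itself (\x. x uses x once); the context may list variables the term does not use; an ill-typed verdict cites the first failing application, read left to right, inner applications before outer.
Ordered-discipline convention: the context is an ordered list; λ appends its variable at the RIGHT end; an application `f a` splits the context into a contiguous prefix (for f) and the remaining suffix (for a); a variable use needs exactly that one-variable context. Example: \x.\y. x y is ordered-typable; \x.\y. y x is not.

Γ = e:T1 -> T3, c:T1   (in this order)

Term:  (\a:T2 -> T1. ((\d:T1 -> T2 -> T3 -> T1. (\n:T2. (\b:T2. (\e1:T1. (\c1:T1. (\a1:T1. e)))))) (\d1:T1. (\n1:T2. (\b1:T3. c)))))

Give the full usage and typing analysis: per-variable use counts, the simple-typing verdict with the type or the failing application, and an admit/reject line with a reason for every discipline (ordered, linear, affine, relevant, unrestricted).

variable uses: e=1, c=1, a [bound]=0, d [bound]=0, n [bound]=0, b [bound]=0, e1 [bound]=0, c1 [bound]=0, a1 [bound]=0, d1 [bound]=0, n1 [bound]=0, b1 [bound]=0
use order (left to right): e, c
typing: well-typed — term : (T2 -> T1) -> T2 -> T2 -> T1 -> T1 -> T1 -> T1 -> T3
ordered: ✗ — a, d, n, b, e1, c1, a1, d1, n1, b1 never used (weakening)
linear: ✗ — a, d, n, b, e1, c1, a1, d1, n1, b1 never used (weakening)
affine: ✓ — at most one use each (e, c, a, d, n, b, e1, c1, a1, d1, n1, b1)
relevant: ✗ — a, d, n, b, e1, c1, a1, d1, n1, b1 never used (weakening)
unrestricted: ✓ — type-checks ((T2 -> T1) -> T2 -> T2 -> T1 -> T1 -> T1 -> T1 -> T3) and nothing is barred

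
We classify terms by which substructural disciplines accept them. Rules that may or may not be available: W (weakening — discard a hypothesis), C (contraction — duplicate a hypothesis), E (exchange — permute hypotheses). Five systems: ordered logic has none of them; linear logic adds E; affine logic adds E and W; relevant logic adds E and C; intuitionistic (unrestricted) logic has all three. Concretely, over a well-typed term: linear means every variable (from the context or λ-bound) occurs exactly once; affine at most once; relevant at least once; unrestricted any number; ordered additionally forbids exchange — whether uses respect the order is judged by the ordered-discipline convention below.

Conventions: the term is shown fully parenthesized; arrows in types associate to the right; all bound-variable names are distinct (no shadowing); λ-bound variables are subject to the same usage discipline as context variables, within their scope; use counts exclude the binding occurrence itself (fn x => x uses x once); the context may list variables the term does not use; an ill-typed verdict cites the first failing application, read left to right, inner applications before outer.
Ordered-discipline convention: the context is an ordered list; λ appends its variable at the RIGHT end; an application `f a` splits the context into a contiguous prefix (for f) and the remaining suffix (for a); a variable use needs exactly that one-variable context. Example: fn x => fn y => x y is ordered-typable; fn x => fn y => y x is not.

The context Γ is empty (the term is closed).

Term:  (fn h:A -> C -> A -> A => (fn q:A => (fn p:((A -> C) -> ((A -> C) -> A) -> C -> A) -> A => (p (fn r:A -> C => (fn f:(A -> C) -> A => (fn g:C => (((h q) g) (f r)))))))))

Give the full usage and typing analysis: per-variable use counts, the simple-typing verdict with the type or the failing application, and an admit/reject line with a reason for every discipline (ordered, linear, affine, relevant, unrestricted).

counts: h (λ-bound) ×1, q (λ-bound) ×1, p (λ-bound) ×1, r (λ-bound) ×1, f (λ-bound) ×1, g (λ-bound) ×1
left-to-right use order: p, h, q, g, f, r
typing: well-typed at (A -> C -> A -> A) -> A -> (((A -> C) -> ((A -> C) -> A) -> C -> A) -> A) -> A
ordered: ✗ — no ordered split (uses run p, h, q, g, f, r)
linear: ✓ — each of h, q, p, r, f, g used exactly once
affine: ✓ — h, q, p, r, f, g: no repeats, contraction unneeded
relevant: ✓ — h, q, p, r, f, g: all used, weakening unneeded
unrestricted: ✓ — well-typed at (A -> C -> A -> A) -> A -> (((A -> C) -> ((A -> C) -> A) -> C -> A) -> A) -> A; no restrictions here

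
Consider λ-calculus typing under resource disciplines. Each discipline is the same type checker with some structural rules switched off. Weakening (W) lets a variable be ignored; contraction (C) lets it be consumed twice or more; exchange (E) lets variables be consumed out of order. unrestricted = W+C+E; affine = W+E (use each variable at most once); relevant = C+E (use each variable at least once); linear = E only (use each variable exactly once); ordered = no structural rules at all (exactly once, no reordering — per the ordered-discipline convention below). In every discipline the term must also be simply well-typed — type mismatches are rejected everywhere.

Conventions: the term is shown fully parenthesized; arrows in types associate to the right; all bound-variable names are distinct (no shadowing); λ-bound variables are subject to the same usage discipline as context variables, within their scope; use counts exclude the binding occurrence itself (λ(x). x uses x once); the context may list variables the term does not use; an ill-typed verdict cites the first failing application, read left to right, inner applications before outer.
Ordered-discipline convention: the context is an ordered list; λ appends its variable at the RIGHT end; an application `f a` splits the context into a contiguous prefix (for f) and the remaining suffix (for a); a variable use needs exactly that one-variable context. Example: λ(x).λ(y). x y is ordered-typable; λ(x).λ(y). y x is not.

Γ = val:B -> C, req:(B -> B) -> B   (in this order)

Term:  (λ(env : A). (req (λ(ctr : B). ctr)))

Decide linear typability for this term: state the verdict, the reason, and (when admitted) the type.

no — val, env never used (weakening)
counts: val=0, req=1, env (λ-bound)=0, ctr (λ-bound)=1
uses in reading order: req, ctr
typing: well-typed — term : A -> B
across the five disciplines: ordered ✗; linear ✗; affine ✓; relevant ✗; unrestricted ✓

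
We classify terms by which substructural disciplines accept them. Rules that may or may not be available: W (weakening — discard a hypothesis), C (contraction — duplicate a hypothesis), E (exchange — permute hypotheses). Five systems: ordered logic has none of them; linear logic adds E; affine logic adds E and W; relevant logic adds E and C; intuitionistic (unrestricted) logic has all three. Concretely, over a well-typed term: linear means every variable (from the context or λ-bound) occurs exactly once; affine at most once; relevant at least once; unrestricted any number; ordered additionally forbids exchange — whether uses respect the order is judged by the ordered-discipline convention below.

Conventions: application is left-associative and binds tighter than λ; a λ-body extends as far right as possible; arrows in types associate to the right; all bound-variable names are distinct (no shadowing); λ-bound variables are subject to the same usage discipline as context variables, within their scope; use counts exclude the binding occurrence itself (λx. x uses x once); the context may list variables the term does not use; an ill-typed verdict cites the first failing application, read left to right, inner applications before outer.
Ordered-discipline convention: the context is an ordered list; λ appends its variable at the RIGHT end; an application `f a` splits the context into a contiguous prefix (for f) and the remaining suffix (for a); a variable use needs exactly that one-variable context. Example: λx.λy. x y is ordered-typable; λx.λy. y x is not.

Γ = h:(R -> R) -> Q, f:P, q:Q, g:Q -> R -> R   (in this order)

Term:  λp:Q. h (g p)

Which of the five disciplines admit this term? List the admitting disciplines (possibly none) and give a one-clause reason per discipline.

admitting disciplines: affine, unrestricted
use counts: h: 1×, f: 0×, q: 0×, g: 1×, p (λ-bound): 1×
left-to-right use order: h, g, p
typing: well-typed at Q -> Q
ordered: ✗ — f, q never used (weakening)
linear: ✗ — f, q never used (weakening)
affine: ✓ — none of h, f, q, g, p used more than once
relevant: ✗ — f, q never used (weakening)
unrestricted: ✓ — type-checks (Q -> Q) and nothing is barred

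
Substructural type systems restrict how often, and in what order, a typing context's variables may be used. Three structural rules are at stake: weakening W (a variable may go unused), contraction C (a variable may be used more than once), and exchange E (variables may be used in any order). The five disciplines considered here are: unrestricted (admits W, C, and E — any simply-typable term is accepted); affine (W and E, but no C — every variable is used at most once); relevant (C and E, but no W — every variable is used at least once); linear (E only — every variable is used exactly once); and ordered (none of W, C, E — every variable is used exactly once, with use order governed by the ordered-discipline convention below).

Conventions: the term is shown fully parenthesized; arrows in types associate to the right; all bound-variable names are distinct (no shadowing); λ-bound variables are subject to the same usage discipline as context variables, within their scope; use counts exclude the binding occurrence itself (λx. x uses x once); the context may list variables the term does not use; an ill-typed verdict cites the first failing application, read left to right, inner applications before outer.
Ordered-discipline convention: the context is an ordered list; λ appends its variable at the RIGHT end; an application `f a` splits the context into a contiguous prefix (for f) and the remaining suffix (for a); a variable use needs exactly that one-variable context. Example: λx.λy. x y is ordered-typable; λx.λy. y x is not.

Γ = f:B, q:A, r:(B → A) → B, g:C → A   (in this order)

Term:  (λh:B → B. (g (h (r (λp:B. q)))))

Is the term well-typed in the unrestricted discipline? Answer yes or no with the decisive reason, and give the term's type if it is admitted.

no — a type mismatch blocks all five
use counts: f: 0×; q: 1×; r: 1×; g: 1×; h [bound]: 1×; p [bound]: 0×
left-to-right use order: g, h, r, q
typing: ill-typed: a function awaiting C gets B
across the five disciplines: ordered ✗, linear ✗, affine ✗, relevant ✗, unrestricted ✗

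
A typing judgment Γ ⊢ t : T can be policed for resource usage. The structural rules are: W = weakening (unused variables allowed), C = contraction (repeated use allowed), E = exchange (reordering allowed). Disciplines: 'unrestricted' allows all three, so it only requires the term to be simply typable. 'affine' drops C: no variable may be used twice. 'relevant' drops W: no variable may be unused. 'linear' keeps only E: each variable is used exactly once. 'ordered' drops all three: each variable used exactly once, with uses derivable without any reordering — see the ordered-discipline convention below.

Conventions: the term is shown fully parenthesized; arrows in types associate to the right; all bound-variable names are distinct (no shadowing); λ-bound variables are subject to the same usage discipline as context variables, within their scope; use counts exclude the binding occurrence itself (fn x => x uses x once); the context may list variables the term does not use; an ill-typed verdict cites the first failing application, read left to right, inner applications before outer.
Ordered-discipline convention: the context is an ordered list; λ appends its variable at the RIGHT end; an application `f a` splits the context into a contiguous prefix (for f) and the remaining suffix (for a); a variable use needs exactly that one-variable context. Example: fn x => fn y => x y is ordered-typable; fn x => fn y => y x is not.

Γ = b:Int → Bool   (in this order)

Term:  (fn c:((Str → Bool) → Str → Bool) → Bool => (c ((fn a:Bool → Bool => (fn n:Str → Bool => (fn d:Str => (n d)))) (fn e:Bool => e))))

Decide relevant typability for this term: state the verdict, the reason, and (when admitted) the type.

no — unused: b, a — weakening required
counts: b=0; c (λ-bound)=1; a (λ-bound)=0; n (λ-bound)=1; d (λ-bound)=1; e (λ-bound)=1
uses in reading order: c, n, d, e
typing: ✓ — (((Str → Bool) → Str → Bool) → Bool) → Bool
all disciplines: ordered ✗; linear ✗; affine ✓; relevant ✗; unrestricted ✓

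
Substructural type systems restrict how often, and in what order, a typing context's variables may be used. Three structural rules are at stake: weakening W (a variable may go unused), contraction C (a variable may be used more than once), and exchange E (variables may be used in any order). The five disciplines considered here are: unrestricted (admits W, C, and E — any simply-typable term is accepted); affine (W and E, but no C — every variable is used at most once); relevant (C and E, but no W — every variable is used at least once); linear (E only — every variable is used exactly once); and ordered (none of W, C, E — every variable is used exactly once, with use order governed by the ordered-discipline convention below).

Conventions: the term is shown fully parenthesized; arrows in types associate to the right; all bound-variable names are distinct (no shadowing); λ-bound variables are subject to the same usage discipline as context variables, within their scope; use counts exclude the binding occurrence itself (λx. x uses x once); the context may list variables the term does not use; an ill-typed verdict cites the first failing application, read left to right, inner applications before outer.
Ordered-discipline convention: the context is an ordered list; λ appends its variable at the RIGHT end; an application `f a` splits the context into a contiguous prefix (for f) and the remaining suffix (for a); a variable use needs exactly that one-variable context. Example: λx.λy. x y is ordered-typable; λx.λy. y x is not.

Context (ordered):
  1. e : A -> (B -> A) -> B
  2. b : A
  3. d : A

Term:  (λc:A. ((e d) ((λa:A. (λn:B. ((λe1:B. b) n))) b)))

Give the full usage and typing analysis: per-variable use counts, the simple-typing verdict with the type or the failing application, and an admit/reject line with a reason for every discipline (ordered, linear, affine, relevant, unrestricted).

usage: e: 1×; b: 2×; d: 1×; c (bound): 0×; a (bound): 0×; n (bound): 1×; e1 (bound): 0×
order of uses: e, d, b, n, b
typing: well-typed at A -> B
ordered: ✗, repeated use of b ×2; c, a, e1 never used (weakening)
linear: ✗, repeated use of b ×2; c, a, e1 never used (weakening)
affine: ✗, repeated use of b ×2
relevant: ✗, c, a, e1 never used (weakening)
unrestricted: ✓, typability at A -> B is all that's needed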